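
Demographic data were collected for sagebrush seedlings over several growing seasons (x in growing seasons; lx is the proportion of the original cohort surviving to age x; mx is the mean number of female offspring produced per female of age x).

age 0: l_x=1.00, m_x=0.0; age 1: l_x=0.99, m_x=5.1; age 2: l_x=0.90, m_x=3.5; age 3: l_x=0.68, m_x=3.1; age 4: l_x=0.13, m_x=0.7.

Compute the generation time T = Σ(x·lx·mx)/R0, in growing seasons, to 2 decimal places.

lx·mx: 0, 5.049, 3.15, 2.108, 0.091 → R0 = 10.398
x·lx·mx: 0, 5.049, 6.3, 6.324, 0.364 → Σ = 18.037
T = 18.037 / 10.398 = 1.734661… → 1.73

1.73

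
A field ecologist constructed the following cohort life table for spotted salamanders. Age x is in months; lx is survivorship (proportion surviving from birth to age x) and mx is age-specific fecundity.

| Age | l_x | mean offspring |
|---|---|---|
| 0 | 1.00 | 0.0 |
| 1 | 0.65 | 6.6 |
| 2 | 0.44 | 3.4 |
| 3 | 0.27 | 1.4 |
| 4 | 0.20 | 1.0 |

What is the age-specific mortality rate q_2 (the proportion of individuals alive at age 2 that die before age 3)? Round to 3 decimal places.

q_2 = (l_2 − l_3) / l_2 = (0.44 − 0.27) / 0.44
     = 0.17 / 0.44 = 0.386364… → 0.386

0.386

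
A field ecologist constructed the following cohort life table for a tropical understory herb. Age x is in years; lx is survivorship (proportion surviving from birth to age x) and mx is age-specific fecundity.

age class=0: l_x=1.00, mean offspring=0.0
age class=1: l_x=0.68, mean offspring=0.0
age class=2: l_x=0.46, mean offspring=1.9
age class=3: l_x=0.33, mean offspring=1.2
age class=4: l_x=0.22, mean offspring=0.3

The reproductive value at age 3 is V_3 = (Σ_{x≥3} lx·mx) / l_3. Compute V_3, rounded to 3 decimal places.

1.400

lx·mx for x ≥ 3: 0.396, 0.066 → sum = 0.462
V_3 = 0.462 / l_3 = 0.462 / 0.33 = 1.4 → 1.400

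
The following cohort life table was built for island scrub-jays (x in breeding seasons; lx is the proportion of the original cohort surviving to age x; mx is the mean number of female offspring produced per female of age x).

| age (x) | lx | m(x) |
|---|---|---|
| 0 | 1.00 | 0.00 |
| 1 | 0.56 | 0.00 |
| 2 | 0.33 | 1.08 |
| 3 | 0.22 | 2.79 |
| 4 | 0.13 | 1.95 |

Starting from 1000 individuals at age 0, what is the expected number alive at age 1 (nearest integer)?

560

Expected survivors = N0 · l_1 = 1000 × 0.56 = 560 → 560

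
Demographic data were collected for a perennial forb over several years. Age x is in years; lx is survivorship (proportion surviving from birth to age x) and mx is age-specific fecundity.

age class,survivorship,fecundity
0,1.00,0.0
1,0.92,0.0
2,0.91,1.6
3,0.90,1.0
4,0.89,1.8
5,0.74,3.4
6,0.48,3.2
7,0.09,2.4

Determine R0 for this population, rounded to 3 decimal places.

lx·mx by age: 0, 0, 1.456, 0.9, 1.602, 2.516, 1.536, 0.216
R0 = Σ lx·mx = 8.226 → 8.226

8.226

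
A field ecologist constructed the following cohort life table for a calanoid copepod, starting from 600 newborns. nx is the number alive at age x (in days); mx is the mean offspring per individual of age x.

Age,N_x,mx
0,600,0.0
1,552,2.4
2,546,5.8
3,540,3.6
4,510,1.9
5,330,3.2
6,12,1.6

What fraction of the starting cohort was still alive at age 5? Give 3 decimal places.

0.550

l_5 = n_5/n_0 = 330/600 = 0.55 → 0.550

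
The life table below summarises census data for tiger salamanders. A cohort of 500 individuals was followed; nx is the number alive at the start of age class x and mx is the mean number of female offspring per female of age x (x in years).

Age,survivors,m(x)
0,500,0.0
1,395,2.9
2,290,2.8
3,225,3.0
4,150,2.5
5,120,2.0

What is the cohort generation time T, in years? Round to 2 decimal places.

2.31

lx = nx/n0 = nx/500: 1, 0.79, 0.58, 0.45, 0.3, 0.24
lx·mx: 0, 2.291, 1.624, 1.35, 0.75, 0.48 → R0 = 6.495
x·lx·mx: 0, 2.291, 3.248, 4.05, 3, 2.4 → Σ = 14.989
T = 14.989 / 6.495 = 2.307775… → 2.31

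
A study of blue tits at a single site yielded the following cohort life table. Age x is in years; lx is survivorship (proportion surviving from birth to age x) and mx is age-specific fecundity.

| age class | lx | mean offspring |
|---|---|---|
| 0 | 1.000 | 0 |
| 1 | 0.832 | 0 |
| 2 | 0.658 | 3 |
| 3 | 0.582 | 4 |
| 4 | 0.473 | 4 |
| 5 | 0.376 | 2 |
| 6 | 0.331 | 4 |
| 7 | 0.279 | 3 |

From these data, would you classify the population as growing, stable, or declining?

R0 = Σ lx·mx = 0 + 0 + 1.974 + 2.328 + 1.892 + 0.752 + 1.324 + 0.837 = 9.107
R0 > 1, so the population is growing.

growing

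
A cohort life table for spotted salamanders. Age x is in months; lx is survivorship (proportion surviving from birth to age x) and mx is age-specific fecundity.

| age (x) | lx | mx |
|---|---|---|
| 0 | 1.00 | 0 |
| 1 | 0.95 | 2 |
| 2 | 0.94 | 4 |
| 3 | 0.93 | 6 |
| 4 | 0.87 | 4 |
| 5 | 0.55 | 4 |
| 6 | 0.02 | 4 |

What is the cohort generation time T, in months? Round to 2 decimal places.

3.03

lx·mx: 0, 1.9, 3.76, 5.58, 3.48, 2.2, 0.08 → R0 = 17
x·lx·mx: 0, 1.9, 7.52, 16.74, 13.92, 11, 0.48 → Σ = 51.56
T = 51.56 / 17 = 3.032941… → 3.03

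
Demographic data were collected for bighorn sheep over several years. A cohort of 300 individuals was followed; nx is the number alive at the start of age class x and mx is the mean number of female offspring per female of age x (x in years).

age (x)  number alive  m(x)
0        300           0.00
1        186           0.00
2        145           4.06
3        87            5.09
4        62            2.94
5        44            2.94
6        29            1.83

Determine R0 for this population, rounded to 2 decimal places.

4.65

lx = nx/n0 = nx/300: 1, 0.62, 0.48333…, 0.29, 0.20667…, 0.14667…, 0.09667…
lx·mx by age: 0, 0, 1.962333…, 1.4761, 0.6076…, 0.4312…, 0.1769…
R0 = Σ lx·mx = 4.654133… → 4.65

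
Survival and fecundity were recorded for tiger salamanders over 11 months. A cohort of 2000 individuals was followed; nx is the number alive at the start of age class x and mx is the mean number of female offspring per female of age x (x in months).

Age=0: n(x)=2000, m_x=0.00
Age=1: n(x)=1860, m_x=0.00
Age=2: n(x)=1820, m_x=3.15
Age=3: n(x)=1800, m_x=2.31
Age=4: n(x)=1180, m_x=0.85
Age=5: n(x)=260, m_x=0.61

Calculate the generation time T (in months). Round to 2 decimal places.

2.60

lx = nx/n0 = nx/2000: 1, 0.93, 0.91, 0.9, 0.59, 0.13
lx·mx: 0, 0, 2.8665, 2.079, 0.5015, 0.0793 → R0 = 5.5263
x·lx·mx: 0, 0, 5.733, 6.237, 2.006, 0.3965 → Σ = 14.3725
T = 14.3725 / 5.5263 = 2.600746… → 2.60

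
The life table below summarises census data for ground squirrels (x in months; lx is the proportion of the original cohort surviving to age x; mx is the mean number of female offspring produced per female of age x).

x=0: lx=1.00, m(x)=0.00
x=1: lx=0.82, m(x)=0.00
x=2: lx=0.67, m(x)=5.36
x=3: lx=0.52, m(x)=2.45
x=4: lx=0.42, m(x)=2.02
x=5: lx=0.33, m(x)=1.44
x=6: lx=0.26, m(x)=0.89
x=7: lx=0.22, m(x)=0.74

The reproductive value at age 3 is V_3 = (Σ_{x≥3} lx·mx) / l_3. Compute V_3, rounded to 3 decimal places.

lx·mx for x ≥ 3: 1.274, 0.8484, 0.4752, 0.2314, 0.1628 → sum = 2.9918
V_3 = 2.9918 / l_3 = 2.9918 / 0.52 = 5.753462… → 5.753

5.753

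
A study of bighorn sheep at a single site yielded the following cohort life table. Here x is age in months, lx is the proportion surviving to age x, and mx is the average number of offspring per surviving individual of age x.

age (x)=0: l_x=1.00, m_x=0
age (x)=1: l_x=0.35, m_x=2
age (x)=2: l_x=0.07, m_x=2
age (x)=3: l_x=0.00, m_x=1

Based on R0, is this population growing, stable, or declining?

R0 = Σ lx·mx = 0 + 0.7 + 0.14 + 0 = 0.84
R0 < 1, so the population is declining.

declining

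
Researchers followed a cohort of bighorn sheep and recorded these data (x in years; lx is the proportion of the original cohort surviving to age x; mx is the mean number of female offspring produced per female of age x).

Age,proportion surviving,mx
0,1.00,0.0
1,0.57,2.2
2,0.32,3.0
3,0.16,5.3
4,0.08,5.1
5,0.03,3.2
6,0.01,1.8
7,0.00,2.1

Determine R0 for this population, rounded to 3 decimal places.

3.584

lx·mx by age: 0, 1.254, 0.96, 0.848, 0.408, 0.096, 0.018, 0
R0 = Σ lx·mx = 3.584 → 3.584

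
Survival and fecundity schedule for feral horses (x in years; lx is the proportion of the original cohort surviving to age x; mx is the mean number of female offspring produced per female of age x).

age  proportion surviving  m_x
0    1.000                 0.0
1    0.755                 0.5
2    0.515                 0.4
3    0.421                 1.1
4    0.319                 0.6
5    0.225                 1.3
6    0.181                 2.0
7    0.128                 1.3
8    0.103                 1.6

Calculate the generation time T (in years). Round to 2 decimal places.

lx·mx: 0, 0.3775, 0.206, 0.4631, 0.1914, 0.2925, 0.362, 0.1664, 0.1648 → R0 = 2.2237
x·lx·mx: 0, 0.3775, 0.412, 1.3893, 0.7656, 1.4625, 2.172, 1.1648, 1.3184 → Σ = 9.0621
T = 9.0621 / 2.2237 = 4.075235… → 4.08

4.08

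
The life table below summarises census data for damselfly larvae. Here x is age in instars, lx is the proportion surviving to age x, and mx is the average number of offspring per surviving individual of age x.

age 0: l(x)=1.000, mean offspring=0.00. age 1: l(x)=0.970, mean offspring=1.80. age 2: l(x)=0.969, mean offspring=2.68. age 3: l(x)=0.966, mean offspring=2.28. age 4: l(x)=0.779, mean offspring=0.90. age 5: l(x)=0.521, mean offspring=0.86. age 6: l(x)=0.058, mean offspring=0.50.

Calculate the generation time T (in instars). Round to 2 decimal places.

lx·mx: 0, 1.746, 2.59692, 2.20248, 0.7011, 0.44806, 0.029 → R0 = 7.72356
x·lx·mx: 0, 1.746, 5.19384, 6.60744, 2.8044, 2.2403, 0.174 → Σ = 18.76598
T = 18.76598 / 7.72356 = 2.429706… → 2.43

2.43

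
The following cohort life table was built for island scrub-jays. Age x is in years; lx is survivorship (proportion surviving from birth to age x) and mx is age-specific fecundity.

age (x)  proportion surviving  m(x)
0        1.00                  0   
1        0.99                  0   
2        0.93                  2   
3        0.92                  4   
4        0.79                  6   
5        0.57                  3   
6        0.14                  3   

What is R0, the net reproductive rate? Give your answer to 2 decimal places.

lx·mx by age: 0, 0, 1.86, 3.68, 4.74, 1.71, 0.42
R0 = Σ lx·mx = 12.41 → 12.41

12.41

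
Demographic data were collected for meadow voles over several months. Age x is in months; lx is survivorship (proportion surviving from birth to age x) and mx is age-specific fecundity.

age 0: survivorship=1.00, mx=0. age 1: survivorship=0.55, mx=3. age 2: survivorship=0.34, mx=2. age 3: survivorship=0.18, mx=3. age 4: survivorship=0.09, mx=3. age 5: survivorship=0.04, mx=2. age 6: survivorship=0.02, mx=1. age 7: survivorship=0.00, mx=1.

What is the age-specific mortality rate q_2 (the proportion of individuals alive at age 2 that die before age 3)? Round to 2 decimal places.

0.47

q_2 = (l_2 − l_3) / l_2 = (0.34 − 0.18) / 0.34
     = 0.16 / 0.34 = 0.470588… → 0.47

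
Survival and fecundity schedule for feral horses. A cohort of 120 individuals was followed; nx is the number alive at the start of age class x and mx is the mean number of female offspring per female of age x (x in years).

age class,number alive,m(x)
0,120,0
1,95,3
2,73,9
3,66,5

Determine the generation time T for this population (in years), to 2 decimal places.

lx = nx/n0 = nx/120: 1, 0.79167…, 0.60833…, 0.55
lx·mx: 0, 2.375…, 5.475…, 2.75 → R0 = 10.6…
x·lx·mx: 0, 2.375…, 10.95…, 8.25 → Σ = 21.575…
T = 21.575… / 10.6… = 2.035377… → 2.04

2.04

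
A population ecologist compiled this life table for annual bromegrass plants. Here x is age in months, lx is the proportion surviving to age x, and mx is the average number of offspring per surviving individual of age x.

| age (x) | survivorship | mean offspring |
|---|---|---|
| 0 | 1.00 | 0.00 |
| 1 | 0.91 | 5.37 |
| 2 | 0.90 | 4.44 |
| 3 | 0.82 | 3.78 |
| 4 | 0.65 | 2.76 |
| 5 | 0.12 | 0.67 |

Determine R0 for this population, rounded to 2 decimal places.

lx·mx by age: 0, 4.8867, 3.996, 3.0996, 1.794, 0.0804
R0 = Σ lx·mx = 13.8567 → 13.86

13.86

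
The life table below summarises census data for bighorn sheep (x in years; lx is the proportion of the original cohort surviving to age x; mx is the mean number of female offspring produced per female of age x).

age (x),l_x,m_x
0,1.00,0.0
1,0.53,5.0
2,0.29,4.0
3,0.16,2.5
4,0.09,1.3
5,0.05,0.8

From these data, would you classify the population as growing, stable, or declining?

growing

R0 = Σ lx·mx = 0 + 2.65 + 1.16 + 0.4 + 0.117 + 0.04 = 4.367
R0 > 1, so the population is growing.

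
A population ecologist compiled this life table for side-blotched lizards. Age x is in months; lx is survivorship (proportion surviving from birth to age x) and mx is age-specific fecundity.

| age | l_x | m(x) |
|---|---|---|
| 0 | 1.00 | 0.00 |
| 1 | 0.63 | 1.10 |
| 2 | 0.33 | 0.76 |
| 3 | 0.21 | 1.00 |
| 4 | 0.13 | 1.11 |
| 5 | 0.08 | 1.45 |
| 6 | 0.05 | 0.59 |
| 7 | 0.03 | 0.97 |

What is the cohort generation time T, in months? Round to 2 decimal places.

lx·mx: 0, 0.693, 0.2508, 0.21, 0.1443, 0.116, 0.0295, 0.0291 → R0 = 1.4727
x·lx·mx: 0, 0.693, 0.5016, 0.63, 0.5772, 0.58, 0.177, 0.2037 → Σ = 3.3625
T = 3.3625 / 1.4727 = 2.283221… → 2.28

2.28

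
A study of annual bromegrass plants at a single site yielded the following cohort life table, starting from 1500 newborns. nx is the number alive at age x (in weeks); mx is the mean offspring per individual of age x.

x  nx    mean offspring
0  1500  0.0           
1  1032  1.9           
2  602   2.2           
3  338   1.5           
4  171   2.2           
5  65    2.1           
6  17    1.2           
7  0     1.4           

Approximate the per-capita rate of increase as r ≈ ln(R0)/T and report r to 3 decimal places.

0.543

lx = nx/n0 = nx/1500: 1, 0.688, 0.40133…, 0.22533…, 0.114, 0.04333…, 0.01133…, 0
R0 = Σ lx·mx = 0 + 1.3072 + 0.88293… + 0.338… + 0.2508 + 0.091… + 0.0136… + 0 = 2.883533…
Σ x·lx·mx = 5.626867…; T = 5.626867…/2.883533… = 1.95138…
r ≈ ln(R0)/T = ln(2.883533…)/1.95138… = 0.5427… → 0.543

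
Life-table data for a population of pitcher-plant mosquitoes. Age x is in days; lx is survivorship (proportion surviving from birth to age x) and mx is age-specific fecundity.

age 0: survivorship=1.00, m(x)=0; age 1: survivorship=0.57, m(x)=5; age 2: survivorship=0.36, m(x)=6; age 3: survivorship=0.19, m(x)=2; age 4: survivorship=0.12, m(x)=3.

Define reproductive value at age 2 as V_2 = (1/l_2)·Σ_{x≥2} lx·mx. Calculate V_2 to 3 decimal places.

lx·mx for x ≥ 2: 2.16, 0.38, 0.36 → sum = 2.9
V_2 = 2.9 / l_2 = 2.9 / 0.36 = 8.055556… → 8.056

8.056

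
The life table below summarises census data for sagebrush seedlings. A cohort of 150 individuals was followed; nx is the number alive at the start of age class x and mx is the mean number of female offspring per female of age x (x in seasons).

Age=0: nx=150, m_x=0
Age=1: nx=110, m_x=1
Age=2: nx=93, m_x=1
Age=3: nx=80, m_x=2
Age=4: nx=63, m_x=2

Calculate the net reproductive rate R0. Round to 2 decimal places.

lx = nx/n0 = nx/150: 1, 0.73333…, 0.62, 0.53333…, 0.42
lx·mx by age: 0, 0.733333…, 0.62, 1.066667…, 0.84
R0 = Σ lx·mx = 3.26… → 3.26

3.26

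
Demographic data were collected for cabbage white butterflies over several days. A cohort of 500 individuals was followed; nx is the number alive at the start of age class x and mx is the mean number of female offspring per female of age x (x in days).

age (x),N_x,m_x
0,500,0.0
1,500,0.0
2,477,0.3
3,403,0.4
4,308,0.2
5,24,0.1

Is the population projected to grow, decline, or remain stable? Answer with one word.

declining

lx = nx/n0 = nx/500: 1, 1, 0.954, 0.806, 0.616, 0.048
R0 = Σ lx·mx = 0 + 0 + 0.2862 + 0.3224 + 0.1232 + 0.0048 = 0.7366
R0 < 1, so the population is declining.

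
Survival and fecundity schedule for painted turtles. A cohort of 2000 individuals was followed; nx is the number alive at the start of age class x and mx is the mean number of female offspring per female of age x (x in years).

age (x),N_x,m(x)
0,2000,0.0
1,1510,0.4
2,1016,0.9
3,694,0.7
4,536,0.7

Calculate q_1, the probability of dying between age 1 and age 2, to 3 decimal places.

lx = nx/n0 = nx/2000: 1, 0.755, 0.508, 0.347, 0.268
q_1 = (l_1 − l_2) / l_1 = (0.755 − 0.508) / 0.755
     = 0.247 / 0.755 = 0.327152… → 0.327

0.327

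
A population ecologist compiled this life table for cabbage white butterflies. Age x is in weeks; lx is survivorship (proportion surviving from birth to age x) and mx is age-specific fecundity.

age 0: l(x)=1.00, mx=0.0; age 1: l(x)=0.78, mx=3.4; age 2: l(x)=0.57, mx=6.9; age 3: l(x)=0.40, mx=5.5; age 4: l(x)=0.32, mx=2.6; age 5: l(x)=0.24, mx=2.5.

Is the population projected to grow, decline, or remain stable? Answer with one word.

growing

R0 = Σ lx·mx = 0 + 2.652 + 3.933 + 2.2 + 0.832 + 0.6 = 10.217
R0 > 1, so the population is growing.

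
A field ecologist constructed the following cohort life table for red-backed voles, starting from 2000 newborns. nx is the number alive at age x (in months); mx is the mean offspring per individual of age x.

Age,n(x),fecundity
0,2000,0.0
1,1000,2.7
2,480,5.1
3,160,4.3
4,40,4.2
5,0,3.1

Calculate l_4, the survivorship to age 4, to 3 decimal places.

0.020

l_4 = n_4/n_0 = 40/2000 = 0.02 → 0.020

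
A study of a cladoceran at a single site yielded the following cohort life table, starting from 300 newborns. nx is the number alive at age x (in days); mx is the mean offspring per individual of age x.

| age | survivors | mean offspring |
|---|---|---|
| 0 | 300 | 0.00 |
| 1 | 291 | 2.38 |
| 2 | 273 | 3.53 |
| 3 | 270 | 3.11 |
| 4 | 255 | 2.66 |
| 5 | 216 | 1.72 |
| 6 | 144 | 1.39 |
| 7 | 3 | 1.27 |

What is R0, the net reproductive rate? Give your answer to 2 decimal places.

12.50

lx = nx/n0 = nx/300: 1, 0.97, 0.91, 0.9, 0.85, 0.72, 0.48, 0.01
lx·mx by age: 0, 2.3086, 3.2123, 2.799, 2.261, 1.2384, 0.6672, 0.0127
R0 = Σ lx·mx = 12.4992 → 12.50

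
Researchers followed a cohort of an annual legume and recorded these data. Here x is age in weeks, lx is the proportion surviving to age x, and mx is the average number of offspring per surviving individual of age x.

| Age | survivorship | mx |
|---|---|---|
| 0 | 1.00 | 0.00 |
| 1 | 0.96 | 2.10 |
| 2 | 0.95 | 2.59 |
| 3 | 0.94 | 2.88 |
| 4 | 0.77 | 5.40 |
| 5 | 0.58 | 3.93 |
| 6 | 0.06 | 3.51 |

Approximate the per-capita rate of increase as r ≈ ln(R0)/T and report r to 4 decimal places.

0.8193

R0 = Σ lx·mx = 0 + 2.016 + 2.4605 + 2.7072 + 4.158 + 2.2794 + 0.2106 = 13.8317
Σ x·lx·mx = 44.3512; T = 44.3512/13.8317 = 3.20649…
r ≈ ln(R0)/T = ln(13.8317)/3.20649… = 0.819265… → 0.8193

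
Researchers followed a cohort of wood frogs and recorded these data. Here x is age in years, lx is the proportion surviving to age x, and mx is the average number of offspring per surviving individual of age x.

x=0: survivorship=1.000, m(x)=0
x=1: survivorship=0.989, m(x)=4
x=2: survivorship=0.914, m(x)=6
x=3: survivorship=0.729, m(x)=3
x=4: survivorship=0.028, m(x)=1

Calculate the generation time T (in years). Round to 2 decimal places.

lx·mx: 0, 3.956, 5.484, 2.187, 0.028 → R0 = 11.655
x·lx·mx: 0, 3.956, 10.968, 6.561, 0.112 → Σ = 21.597
T = 21.597 / 11.655 = 1.853024… → 1.85

1.85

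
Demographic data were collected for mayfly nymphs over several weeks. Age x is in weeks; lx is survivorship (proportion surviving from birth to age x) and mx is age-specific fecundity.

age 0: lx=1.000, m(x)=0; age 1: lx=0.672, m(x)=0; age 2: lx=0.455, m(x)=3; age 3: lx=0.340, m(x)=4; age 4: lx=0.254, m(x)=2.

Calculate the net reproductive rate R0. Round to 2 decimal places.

lx·mx by age: 0, 0, 1.365, 1.36, 0.508
R0 = Σ lx·mx = 3.233 → 3.23

3.23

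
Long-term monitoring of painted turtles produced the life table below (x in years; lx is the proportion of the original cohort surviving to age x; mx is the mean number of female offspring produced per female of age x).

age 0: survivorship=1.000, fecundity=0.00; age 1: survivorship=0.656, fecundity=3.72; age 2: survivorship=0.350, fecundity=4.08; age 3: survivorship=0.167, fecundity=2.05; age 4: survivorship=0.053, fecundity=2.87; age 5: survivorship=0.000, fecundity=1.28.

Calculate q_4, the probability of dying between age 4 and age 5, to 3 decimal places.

q_4 = (l_4 − l_5) / l_4 = (0.053 − 0) / 0.053
     = 0.053 / 0.053 = 1 → 1.000

1.000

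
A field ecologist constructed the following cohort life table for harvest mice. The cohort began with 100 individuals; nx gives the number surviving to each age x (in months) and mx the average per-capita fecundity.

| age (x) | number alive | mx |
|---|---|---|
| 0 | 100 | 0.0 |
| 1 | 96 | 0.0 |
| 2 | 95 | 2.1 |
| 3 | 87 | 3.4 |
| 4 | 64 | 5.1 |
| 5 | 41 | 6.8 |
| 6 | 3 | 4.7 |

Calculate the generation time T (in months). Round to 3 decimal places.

3.652

lx = nx/n0 = nx/100: 1, 0.96, 0.95, 0.87, 0.64, 0.41, 0.03
lx·mx: 0, 0, 1.995, 2.958, 3.264, 2.788, 0.141 → R0 = 11.146
x·lx·mx: 0, 0, 3.99, 8.874, 13.056, 13.94, 0.846 → Σ = 40.706
T = 40.706 / 11.146 = 3.652072… → 3.652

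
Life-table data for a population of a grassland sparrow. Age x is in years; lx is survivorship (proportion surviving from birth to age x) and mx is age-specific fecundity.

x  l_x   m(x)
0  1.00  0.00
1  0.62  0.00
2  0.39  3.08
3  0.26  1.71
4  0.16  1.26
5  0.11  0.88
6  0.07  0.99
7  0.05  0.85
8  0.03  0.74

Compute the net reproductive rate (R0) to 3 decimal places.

2.078

lx·mx by age: 0, 0, 1.2012, 0.4446, 0.2016, 0.0968, 0.0693, 0.0425, 0.0222
R0 = Σ lx·mx = 2.0782 → 2.078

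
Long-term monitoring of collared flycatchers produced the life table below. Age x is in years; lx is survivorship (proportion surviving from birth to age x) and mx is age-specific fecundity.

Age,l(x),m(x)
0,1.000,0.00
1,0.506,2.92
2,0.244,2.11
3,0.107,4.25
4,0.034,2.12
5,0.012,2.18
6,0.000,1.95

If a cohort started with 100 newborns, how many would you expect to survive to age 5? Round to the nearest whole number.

Expected survivors = N0 · l_5 = 100 × 0.012 = 1.2 → 1

1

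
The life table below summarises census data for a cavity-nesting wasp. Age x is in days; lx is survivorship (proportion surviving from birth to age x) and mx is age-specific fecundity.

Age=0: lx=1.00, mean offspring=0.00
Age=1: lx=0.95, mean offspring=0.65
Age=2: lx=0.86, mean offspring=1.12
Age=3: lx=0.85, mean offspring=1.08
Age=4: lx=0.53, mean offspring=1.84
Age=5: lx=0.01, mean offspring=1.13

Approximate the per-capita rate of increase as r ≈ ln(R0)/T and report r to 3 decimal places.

0.470

R0 = Σ lx·mx = 0 + 0.6175 + 0.9632 + 0.918 + 0.9752 + 0.0113 = 3.4852
Σ x·lx·mx = 9.2552; T = 9.2552/3.4852 = 2.65557…
r ≈ ln(R0)/T = ln(3.4852)/2.65557… = 0.47015… → 0.470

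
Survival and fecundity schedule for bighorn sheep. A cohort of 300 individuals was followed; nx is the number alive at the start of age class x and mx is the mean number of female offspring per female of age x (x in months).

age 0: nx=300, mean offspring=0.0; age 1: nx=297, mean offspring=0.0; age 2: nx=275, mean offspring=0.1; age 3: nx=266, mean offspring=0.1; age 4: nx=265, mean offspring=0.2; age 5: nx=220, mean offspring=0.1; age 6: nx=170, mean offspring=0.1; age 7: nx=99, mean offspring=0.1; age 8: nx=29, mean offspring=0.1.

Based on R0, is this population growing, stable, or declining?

lx = nx/n0 = nx/300: 1, 0.99, 0.91667…, 0.88667…, 0.88333…, 0.73333…, 0.56667…, 0.33, 0.09667…
R0 = Σ lx·mx = 0 + 0 + 0.091667… + 0.088667… + 0.176667… + 0.073333… + 0.056667… + 0.033 + 0.009667… = 0.529667…
R0 < 1, so the population is declining.

declining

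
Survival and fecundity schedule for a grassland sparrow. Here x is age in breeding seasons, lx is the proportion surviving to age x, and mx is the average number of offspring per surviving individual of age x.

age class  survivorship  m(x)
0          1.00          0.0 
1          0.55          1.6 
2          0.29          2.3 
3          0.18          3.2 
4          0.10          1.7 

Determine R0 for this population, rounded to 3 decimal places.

lx·mx by age: 0, 0.88, 0.667, 0.576, 0.17
R0 = Σ lx·mx = 2.293 → 2.293

2.293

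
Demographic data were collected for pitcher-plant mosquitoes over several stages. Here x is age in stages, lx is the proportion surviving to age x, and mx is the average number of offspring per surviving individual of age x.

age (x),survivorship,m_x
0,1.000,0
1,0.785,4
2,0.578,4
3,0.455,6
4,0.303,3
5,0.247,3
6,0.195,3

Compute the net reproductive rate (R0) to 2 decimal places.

lx·mx by age: 0, 3.14, 2.312, 2.73, 0.909, 0.741, 0.585
R0 = Σ lx·mx = 10.417 → 10.42

10.42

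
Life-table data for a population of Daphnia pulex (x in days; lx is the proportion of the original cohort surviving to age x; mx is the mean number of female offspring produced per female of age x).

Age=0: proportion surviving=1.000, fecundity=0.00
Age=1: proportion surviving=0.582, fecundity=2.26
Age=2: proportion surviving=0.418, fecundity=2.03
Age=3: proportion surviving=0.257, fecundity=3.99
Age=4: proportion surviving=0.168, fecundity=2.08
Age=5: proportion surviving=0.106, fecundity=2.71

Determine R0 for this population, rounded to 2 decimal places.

lx·mx by age: 0, 1.31532, 0.84854, 1.02543, 0.34944, 0.28726
R0 = Σ lx·mx = 3.82599 → 3.83

3.83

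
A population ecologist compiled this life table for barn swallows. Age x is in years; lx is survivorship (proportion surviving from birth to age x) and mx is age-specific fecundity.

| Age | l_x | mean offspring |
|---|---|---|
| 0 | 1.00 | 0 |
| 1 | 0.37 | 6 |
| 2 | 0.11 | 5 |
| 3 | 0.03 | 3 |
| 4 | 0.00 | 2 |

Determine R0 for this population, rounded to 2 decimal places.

2.86

lx·mx by age: 0, 2.22, 0.55, 0.09, 0
R0 = Σ lx·mx = 2.86 → 2.86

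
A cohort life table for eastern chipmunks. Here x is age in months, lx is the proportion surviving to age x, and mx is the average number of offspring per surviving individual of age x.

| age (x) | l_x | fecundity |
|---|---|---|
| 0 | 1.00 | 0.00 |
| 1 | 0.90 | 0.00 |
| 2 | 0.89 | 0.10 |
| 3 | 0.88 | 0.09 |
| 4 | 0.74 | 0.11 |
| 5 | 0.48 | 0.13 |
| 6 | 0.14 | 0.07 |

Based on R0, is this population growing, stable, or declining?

declining

R0 = Σ lx·mx = 0 + 0 + 0.089 + 0.0792 + 0.0814 + 0.0624 + 0.0098 = 0.3218
R0 < 1, so the population is declining.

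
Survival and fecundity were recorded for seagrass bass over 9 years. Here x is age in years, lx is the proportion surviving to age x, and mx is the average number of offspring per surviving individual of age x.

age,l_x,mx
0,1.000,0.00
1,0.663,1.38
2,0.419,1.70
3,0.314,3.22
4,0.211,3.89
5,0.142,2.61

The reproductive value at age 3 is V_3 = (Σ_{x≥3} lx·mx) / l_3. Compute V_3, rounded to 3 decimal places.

7.014

lx·mx for x ≥ 3: 1.01108, 0.82079, 0.37062 → sum = 2.20249
V_3 = 2.20249 / l_3 = 2.20249 / 0.314 = 7.014299… → 7.014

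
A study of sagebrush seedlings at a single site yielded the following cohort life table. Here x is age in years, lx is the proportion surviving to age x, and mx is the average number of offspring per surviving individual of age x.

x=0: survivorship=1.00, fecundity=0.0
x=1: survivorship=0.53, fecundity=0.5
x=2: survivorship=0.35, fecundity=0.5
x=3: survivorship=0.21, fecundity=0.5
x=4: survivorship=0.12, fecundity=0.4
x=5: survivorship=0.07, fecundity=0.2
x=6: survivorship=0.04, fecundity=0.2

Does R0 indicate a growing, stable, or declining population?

declining

R0 = Σ lx·mx = 0 + 0.265 + 0.175 + 0.105 + 0.048 + 0.014 + 0.008 = 0.615
R0 < 1, so the population is declining.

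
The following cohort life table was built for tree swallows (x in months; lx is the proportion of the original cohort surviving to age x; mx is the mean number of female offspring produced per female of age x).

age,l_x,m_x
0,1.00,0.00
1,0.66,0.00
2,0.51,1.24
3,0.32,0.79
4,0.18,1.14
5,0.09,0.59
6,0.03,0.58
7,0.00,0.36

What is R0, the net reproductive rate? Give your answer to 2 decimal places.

1.16

lx·mx by age: 0, 0, 0.6324, 0.2528, 0.2052, 0.0531, 0.0174, 0
R0 = Σ lx·mx = 1.1609 → 1.16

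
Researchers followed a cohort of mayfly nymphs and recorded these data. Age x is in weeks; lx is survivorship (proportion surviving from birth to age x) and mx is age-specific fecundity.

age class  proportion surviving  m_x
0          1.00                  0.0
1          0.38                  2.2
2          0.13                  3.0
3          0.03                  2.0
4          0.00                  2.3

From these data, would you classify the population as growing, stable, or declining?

R0 = Σ lx·mx = 0 + 0.836 + 0.39 + 0.06 + 0 = 1.286
R0 > 1, so the population is growing.

growing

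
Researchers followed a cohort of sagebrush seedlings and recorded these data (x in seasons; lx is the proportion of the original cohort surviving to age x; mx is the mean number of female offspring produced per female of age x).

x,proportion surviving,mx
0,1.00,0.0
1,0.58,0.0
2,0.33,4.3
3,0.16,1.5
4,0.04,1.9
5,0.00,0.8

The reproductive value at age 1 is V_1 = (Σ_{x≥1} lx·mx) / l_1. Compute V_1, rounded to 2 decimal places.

2.99

lx·mx for x ≥ 1: 0, 1.419, 0.24, 0.076, 0 → sum = 1.735
V_1 = 1.735 / l_1 = 1.735 / 0.58 = 2.991379… → 2.99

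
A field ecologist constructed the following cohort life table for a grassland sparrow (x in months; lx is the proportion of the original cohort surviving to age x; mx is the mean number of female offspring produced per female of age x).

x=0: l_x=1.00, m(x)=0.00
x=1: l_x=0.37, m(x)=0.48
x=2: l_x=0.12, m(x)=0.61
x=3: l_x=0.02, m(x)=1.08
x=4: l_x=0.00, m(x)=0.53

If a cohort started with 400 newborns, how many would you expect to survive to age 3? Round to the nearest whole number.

8

Expected survivors = N0 · l_3 = 400 × 0.02 = 8 → 8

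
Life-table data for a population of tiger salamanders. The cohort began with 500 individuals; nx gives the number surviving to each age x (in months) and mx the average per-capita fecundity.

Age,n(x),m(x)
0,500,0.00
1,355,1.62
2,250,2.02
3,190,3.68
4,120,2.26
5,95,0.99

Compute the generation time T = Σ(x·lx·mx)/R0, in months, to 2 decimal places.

lx = nx/n0 = nx/500: 1, 0.71, 0.5, 0.38, 0.24, 0.19
lx·mx: 0, 1.1502, 1.01, 1.3984, 0.5424, 0.1881 → R0 = 4.2891
x·lx·mx: 0, 1.1502, 2.02, 4.1952, 2.1696, 0.9405 → Σ = 10.4755
T = 10.4755 / 4.2891 = 2.442354… → 2.44

2.44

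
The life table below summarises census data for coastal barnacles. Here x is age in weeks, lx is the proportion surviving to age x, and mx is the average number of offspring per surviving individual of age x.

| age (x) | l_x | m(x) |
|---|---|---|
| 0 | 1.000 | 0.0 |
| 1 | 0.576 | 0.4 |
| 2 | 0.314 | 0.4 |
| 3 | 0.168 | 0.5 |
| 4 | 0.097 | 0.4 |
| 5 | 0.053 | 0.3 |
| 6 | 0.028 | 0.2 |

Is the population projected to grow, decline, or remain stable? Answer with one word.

declining

R0 = Σ lx·mx = 0 + 0.2304 + 0.1256 + 0.084 + 0.0388 + 0.0159 + 0.0056 = 0.5003
R0 < 1, so the population is declining.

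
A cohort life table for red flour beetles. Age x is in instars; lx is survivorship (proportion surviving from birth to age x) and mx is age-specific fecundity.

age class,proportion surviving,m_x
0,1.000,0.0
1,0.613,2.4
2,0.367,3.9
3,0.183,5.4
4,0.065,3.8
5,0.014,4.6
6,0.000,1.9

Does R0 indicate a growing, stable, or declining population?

growing

R0 = Σ lx·mx = 0 + 1.4712 + 1.4313 + 0.9882 + 0.247 + 0.0644 + 0 = 4.2021
R0 > 1, so the population is growing.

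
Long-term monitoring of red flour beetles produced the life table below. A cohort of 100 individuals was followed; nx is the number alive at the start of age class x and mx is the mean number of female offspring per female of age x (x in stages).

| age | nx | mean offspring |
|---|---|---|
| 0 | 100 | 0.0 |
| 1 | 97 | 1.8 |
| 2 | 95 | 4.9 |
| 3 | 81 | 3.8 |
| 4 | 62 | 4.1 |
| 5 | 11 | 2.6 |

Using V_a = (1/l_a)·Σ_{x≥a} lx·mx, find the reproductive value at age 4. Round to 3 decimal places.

4.561

lx = nx/n0 = nx/100: 1, 0.97, 0.95, 0.81, 0.62, 0.11
lx·mx for x ≥ 4: 2.542, 0.286 → sum = 2.828
V_4 = 2.828 / l_4 = 2.828 / 0.62 = 4.56129… → 4.561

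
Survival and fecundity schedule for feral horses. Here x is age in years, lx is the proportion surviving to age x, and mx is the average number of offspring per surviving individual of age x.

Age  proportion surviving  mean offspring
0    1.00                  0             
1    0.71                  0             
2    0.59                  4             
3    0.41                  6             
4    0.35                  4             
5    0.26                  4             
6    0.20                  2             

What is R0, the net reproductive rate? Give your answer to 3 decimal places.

lx·mx by age: 0, 0, 2.36, 2.46, 1.4, 1.04, 0.4
R0 = Σ lx·mx = 7.66 → 7.660

7.660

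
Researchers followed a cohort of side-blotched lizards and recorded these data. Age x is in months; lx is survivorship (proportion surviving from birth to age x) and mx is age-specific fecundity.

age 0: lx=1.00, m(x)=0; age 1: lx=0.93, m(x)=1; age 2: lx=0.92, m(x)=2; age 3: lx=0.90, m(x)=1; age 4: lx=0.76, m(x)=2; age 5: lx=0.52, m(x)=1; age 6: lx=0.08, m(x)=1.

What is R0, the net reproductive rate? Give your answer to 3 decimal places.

lx·mx by age: 0, 0.93, 1.84, 0.9, 1.52, 0.52, 0.08
R0 = Σ lx·mx = 5.79 → 5.790

5.790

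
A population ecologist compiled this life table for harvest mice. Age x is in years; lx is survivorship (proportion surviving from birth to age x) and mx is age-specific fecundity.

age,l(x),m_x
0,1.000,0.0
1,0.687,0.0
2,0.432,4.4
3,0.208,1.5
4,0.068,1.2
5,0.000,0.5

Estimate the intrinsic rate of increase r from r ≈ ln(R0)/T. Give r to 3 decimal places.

0.376

R0 = Σ lx·mx = 0 + 0 + 1.9008 + 0.312 + 0.0816 + 0 = 2.2944
Σ x·lx·mx = 5.064; T = 5.064/2.2944 = 2.20711…
r ≈ ln(R0)/T = ln(2.2944)/2.20711… = 0.37627… → 0.376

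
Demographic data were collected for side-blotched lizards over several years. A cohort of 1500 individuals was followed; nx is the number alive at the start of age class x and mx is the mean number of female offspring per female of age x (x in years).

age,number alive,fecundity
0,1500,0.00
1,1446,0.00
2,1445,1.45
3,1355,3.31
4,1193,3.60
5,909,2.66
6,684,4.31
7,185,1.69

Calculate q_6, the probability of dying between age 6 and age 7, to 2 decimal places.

0.73

lx = nx/n0 = nx/1500: 1, 0.964, 0.96333…, 0.90333…, 0.79533…, 0.606, 0.456, 0.12333…
q_6 = (l_6 − l_7) / l_6 = (0.456 − 0.123333…) / 0.456
     = 0.332667… / 0.456 = 0.729532… → 0.73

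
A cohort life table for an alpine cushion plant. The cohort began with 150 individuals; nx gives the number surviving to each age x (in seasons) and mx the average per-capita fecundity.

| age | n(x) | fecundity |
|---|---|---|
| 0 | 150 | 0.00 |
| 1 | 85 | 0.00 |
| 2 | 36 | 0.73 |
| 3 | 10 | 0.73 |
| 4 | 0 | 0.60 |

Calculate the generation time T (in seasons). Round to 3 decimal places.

lx = nx/n0 = nx/150: 1, 0.56667…, 0.24, 0.06667…, 0
lx·mx: 0, 0, 0.1752, 0.048667…, 0 → R0 = 0.223867…
x·lx·mx: 0, 0, 0.3504, 0.146…, 0 → Σ = 0.4964…
T = 0.4964… / 0.223867… = 2.217391… → 2.217

2.217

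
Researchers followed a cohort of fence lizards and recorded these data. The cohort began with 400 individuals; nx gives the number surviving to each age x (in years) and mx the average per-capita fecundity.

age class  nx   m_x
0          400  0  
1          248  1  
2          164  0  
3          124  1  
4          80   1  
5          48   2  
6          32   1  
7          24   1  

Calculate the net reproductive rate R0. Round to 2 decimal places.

1.51

lx = nx/n0 = nx/400: 1, 0.62, 0.41, 0.31, 0.2, 0.12, 0.08, 0.06
lx·mx by age: 0, 0.62, 0, 0.31, 0.2, 0.24, 0.08, 0.06
R0 = Σ lx·mx = 1.51 → 1.51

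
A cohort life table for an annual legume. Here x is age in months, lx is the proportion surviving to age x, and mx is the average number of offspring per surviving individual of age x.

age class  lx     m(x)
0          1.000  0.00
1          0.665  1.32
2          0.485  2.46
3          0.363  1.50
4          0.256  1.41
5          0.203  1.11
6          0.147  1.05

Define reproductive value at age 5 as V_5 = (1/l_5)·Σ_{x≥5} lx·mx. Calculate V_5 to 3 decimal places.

1.870

lx·mx for x ≥ 5: 0.22533, 0.15435 → sum = 0.37968
V_5 = 0.37968 / l_5 = 0.37968 / 0.203 = 1.870345… → 1.870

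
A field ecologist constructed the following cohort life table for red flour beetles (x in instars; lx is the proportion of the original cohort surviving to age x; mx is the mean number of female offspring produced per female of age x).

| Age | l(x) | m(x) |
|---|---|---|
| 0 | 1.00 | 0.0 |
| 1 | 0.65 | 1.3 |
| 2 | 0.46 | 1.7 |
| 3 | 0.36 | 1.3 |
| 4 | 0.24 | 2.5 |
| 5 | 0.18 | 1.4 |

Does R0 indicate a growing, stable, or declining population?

growing

R0 = Σ lx·mx = 0 + 0.845 + 0.782 + 0.468 + 0.6 + 0.252 = 2.947
R0 > 1, so the population is growing.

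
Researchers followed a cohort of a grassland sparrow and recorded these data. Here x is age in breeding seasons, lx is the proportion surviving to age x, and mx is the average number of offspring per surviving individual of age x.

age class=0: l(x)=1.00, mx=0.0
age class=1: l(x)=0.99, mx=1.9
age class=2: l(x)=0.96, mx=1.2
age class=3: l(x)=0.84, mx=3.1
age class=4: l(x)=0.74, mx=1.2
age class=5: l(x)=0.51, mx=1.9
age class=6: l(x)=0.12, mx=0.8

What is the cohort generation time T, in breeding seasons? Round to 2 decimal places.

lx·mx: 0, 1.881, 1.152, 2.604, 0.888, 0.969, 0.096 → R0 = 7.59
x·lx·mx: 0, 1.881, 2.304, 7.812, 3.552, 4.845, 0.576 → Σ = 20.97
T = 20.97 / 7.59 = 2.762846… → 2.76

2.76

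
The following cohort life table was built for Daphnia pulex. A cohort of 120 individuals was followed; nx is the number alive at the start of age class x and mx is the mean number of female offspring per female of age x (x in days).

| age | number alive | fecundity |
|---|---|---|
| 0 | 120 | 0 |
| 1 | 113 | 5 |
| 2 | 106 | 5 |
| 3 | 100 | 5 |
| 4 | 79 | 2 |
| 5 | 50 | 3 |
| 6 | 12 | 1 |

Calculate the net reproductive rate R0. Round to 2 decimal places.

lx = nx/n0 = nx/120: 1, 0.94167…, 0.88333…, 0.83333…, 0.65833…, 0.41667…, 0.1
lx·mx by age: 0, 4.708333…, 4.416667…, 4.166667…, 1.316667…, 1.25…, 0.1
R0 = Σ lx·mx = 15.958333… → 15.96

15.96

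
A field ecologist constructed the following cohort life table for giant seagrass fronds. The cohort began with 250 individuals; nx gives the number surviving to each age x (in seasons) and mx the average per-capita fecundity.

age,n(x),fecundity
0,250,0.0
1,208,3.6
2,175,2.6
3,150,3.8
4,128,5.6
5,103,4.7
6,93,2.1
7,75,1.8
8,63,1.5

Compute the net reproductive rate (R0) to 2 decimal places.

lx = nx/n0 = nx/250: 1, 0.832, 0.7, 0.6, 0.512, 0.412, 0.372, 0.3, 0.252
lx·mx by age: 0, 2.9952, 1.82, 2.28, 2.8672, 1.9364, 0.7812, 0.54, 0.378
R0 = Σ lx·mx = 13.598 → 13.60

13.60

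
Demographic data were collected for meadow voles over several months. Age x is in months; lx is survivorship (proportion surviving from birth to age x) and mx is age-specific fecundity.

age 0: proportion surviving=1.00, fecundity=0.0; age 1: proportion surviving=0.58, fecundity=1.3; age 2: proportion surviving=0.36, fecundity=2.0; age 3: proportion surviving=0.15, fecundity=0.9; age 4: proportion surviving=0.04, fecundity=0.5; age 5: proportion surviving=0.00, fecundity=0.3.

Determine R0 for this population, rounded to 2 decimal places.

lx·mx by age: 0, 0.754, 0.72, 0.135, 0.02, 0
R0 = Σ lx·mx = 1.629 → 1.63

1.63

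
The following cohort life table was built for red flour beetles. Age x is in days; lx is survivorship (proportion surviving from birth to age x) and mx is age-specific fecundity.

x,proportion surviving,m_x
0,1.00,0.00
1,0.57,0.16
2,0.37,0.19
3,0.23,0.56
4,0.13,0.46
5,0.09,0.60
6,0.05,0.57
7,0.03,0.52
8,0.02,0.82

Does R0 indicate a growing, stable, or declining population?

R0 = Σ lx·mx = 0 + 0.0912 + 0.0703 + 0.1288 + 0.0598 + 0.054 + 0.0285 + 0.0156 + 0.0164 = 0.4646
R0 < 1, so the population is declining.

declining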